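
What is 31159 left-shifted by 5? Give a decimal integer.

31159 = 00000111100110110111
shift left by 5 → 11110011011011100000 = 997088
(equivalently, 31159 × 2^5 = 31159 × 32)

997088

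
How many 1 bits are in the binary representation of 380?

6

380 = 101111100
Count the 1s: 1 + 1 + 1 + 1 + 1 + 1 = 6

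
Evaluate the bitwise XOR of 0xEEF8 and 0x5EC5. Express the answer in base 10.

45117

0xEEF8 = 1110111011111000
0x5EC5 = 0101111011000101
XOR → 1011000000111101 = 45117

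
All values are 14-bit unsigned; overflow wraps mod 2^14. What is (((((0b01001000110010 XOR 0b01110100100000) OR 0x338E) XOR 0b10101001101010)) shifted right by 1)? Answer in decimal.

0b01001000110010 = 01001000110010
0b01110100100000 = 01110100100000
→ XOR → 00111100010010 = 3858
0x338E = 11001110001110
→ OR → 11111110011110 = 16286
0b10101001101010 = 10101001101010
→ XOR → 01010111110100 = 5620
→ shifted right by 1 → 00101011111010 = 2810

2810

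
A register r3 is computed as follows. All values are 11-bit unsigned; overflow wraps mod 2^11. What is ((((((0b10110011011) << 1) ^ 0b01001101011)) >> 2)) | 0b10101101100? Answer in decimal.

1407

0b10110011011 = 10110011011
→ << 1 (mod 2^11) → 01100110110 = 822
0b01001101011 = 01001101011
→ ^ → 00101011101 = 349
→ >> 2 → 00001010111 = 87
0b10101101100 = 10101101100
→ | → 10101111111 = 1407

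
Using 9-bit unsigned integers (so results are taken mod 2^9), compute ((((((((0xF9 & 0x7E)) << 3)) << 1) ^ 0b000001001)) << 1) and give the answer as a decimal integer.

0xF9 = 011111001
0x7E = 001111110
→ & → 001111000 = 120
→ << 3 (mod 2^9) → 111000000 = 448
→ << 1 (mod 2^9) → 110000000 = 384
0b000001001 = 000001001
→ ^ → 110001001 = 393
→ << 1 (mod 2^9) → 100010010 = 274

274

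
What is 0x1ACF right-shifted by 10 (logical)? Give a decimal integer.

6

0x1ACF = 1101011001111
shift right by 10 → 0000000000110 = 6
(equivalently, floor(6863 / 1024))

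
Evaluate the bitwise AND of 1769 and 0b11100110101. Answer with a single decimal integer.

1769 = 11011101001
b = 11100110101
AND → 11000100001 = 1569

1569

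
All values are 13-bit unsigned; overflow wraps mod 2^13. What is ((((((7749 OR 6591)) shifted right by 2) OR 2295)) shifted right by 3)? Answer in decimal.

7749 = 1111001000101
6591 = 1100110111111
→ OR → 1111111111111 = 8191
→ shifted right by 2 → 0011111111111 = 2047
2295 = 0100011110111
→ OR → 0111111111111 = 4095
→ shifted right by 3 → 0000111111111 = 511

511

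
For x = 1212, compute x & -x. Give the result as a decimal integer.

4

x = 10010111100 = 1212
-x (two's complement) = …01101000100
AND   = 00000000100 = 4
(x & -x isolates the lowest set bit of x.)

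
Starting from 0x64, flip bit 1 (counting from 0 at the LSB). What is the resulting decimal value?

x = 0001100100
bit 1 is currently 0; toggle it via x ^ (1 << 1) = x ^ 2
→ 0001100110 = 102

102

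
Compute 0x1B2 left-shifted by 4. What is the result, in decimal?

0x1B2 = 0000110110010
shift left by 4 → 1101100100000 = 6944
(equivalently, 434 × 2^4 = 434 × 16)

6944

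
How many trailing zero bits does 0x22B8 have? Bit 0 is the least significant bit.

3

0x22B8 = 10001010111000
Trailing zeros: 3, so the lowest set bit is bit 3 (value 8).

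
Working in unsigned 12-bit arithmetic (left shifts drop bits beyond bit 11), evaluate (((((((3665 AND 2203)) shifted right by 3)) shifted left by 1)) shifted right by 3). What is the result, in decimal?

3665 = 111001010001
2203 = 100010011011
→ AND → 100000010001 = 2065
→ shifted right by 3 → 000100000010 = 258
→ shifted left by 1 (mod 2^12) → 001000000100 = 516
→ shifted right by 3 → 000001000000 = 64

64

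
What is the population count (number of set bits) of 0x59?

0x59 = 1011001
Count the 1s: 1 + 1 + 1 + 1 = 4

4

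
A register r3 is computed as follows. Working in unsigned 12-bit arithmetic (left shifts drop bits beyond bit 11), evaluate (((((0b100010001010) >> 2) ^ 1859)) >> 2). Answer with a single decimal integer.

0b100010001010 = 100010001010
→ >> 2 → 001000100010 = 546
1859 = 011101000011
→ ^ → 010101100001 = 1377
→ >> 2 → 000101011000 = 344

344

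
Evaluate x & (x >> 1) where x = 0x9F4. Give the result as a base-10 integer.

240

x = 100111110100 = 2548
x>>1 = 010011111010
AND  = 000011110000 = 240
(x & (x >> 1) has a 1 wherever x has two consecutive 1 bits.)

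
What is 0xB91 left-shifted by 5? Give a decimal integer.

94752

0xB91 = 00000101110010001
shift left by 5 → 10111001000100000 = 94752
(equivalently, 2961 × 2^5 = 2961 × 32)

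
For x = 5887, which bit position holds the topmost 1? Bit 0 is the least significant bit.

5887 = 1011011111111
The topmost 1 is at position 12 (since 2^12 = 4096 ≤ 5887 < 8192).

12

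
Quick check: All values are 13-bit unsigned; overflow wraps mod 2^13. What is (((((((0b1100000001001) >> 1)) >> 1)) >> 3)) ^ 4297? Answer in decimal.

0b1100000001001 = 1100000001001
→ >> 1 → 0110000000100 = 3076
→ >> 1 → 0011000000010 = 1538
→ >> 3 → 0000011000000 = 192
4297 = 1000011001001
→ ^ → 1000000001001 = 4105

4105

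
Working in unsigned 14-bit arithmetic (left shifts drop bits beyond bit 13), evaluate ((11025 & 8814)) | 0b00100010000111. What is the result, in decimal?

10887

11025 = 10101100010001
8814 = 10001001101110
→ & → 10001000000000 = 8704
0b00100010000111 = 00100010000111
→ | → 10101010000111 = 10887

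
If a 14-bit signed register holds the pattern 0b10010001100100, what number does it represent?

-7068

pattern = 10010001100100 (MSB is 1 ⇒ negative)
Invert: 01101110011011, add 1 → 01101110011100 = 7068, so the value is -7068.
(Equivalently: 9316 - 2^14 = 9316 - 16384 = -7068.)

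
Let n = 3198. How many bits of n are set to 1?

8

3198 = 110001111110
Count the 1s: 1 + 1 + 1 + 1 + 1 + 1 + 1 + 1 = 8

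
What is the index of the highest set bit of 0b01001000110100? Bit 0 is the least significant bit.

0b01001000110100 = 1001000110100
The topmost 1 is at position 12 (since 2^12 = 4096 ≤ 4660 < 8192).

12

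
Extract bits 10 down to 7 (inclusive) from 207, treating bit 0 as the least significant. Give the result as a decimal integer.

1

v = 000011001111
Shift right by 7: 00001
Mask low 4 bits: 0001 = 1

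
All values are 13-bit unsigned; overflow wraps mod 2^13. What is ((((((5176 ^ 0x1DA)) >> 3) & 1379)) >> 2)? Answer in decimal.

8

5176 = 1010000111000
0x1DA = 0000111011010
→ ^ → 1010111100010 = 5602
→ >> 3 → 0001010111100 = 700
1379 = 0010101100011
→ & → 0000000100000 = 32
→ >> 2 → 0000000001000 = 8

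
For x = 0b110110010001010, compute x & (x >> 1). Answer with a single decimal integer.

x = 110110010001010 = 27786
x>>1 = 011011001000101
AND  = 010010000000000 = 9216
(x & (x >> 1) has a 1 wherever x has two consecutive 1 bits.)

9216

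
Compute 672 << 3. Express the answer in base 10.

5376

672 = 0001010100000
shift left by 3 → 1010100000000 = 5376
(equivalently, 672 × 2^3 = 672 × 8)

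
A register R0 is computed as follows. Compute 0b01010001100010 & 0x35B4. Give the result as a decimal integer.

a = 01010001100010
0x35B4 = 11010110110100
AND → 01010000100000 = 5152

5152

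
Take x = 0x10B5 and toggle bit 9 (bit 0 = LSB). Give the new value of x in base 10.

x = 01000010110101
bit 9 is currently 0; toggle it via x ^ (1 << 9) = x ^ 512
→ 01001010110101 = 4789

4789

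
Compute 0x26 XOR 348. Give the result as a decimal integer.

0x26 = 000100110
348 = 101011100
XOR → 101111010 = 378

378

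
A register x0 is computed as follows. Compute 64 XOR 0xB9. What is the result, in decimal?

249

64 = 01000000
0xB9 = 10111001
XOR → 11111001 = 249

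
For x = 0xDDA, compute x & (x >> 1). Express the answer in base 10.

x = 110111011010 = 3546
x>>1 = 011011101101
AND  = 010011001000 = 1224
(x & (x >> 1) has a 1 wherever x has two consecutive 1 bits.)

1224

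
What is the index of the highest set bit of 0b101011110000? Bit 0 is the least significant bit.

11

0b101011110000 = 101011110000
The topmost 1 is at position 11 (since 2^11 = 2048 ≤ 2800 < 4096).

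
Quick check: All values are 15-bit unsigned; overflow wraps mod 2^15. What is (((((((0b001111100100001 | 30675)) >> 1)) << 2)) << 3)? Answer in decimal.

0b001111100100001 = 001111100100001
30675 = 111011111010011
→ | → 111111111110011 = 32755
→ >> 1 → 011111111111001 = 16377
→ << 2 (mod 2^15) → 111111111100100 = 32740
→ << 3 (mod 2^15) → 111111100100000 = 32544

32544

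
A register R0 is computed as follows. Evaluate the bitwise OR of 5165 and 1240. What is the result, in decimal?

5373

5165 = 1010000101101
1240 = 0010011011000
 OR → 1010011111101 = 5373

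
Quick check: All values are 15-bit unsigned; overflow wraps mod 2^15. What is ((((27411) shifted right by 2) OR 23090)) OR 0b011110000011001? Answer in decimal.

27411 = 110101100010011
→ shifted right by 2 → 001101011000100 = 6852
23090 = 101101000110010
→ OR → 101101011110110 = 23286
0b011110000011001 = 011110000011001
→ OR → 111111011111111 = 32511

32511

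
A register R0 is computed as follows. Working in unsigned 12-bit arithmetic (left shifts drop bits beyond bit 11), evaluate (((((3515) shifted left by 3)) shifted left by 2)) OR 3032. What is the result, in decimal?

4088

3515 = 110110111011
→ shifted left by 3 (mod 2^12) → 110111011000 = 3544
→ shifted left by 2 (mod 2^12) → 011101100000 = 1888
3032 = 101111011000
→ OR → 111111111000 = 4088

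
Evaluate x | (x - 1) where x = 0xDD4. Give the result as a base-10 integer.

x = 110111010100 = 3540
x - 1 = 110111010011
OR    = 110111010111 = 3543
(x | (x - 1) sets all bits below the lowest set bit.)

3543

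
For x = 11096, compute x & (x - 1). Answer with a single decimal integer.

x = 10101101011000 = 11096
x - 1 = 10101101010111
AND   = 10101101010000 = 11088
(x & (x - 1) clears the lowest set bit of x.)

11088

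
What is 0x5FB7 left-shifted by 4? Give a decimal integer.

392048

0x5FB7 = 0000101111110110111
shift left by 4 → 1011111101101110000 = 392048
(equivalently, 24503 × 2^4 = 24503 × 16)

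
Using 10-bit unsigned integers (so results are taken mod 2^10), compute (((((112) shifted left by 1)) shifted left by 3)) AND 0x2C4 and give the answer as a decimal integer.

512

112 = 0001110000
→ shifted left by 1 (mod 2^10) → 0011100000 = 224
→ shifted left by 3 (mod 2^10) → 1100000000 = 768
0x2C4 = 1011000100
→ AND → 1000000000 = 512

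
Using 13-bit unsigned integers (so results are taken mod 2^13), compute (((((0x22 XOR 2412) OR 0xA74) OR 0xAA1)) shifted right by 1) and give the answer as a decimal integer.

1535

0x22 = 0000000100010
2412 = 0100101101100
→ XOR → 0100101001110 = 2382
0xA74 = 0101001110100
→ OR → 0101101111110 = 2942
0xAA1 = 0101010100001
→ OR → 0101111111111 = 3071
→ shifted right by 1 → 0010111111111 = 1535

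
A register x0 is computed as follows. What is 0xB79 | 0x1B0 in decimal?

0xB79 = 101101111001
0x1B0 = 000110110000
 OR → 101111111001 = 3065

3065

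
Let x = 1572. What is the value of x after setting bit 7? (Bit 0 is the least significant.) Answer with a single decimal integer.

x = 0011000100100
bit 7 is currently 0; set it via x | (1 << 7) = x | 128
→ 0011010100100 = 1700

1700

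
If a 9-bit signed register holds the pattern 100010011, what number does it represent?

pattern = 100010011 (MSB is 1 ⇒ negative)
Invert: 011101100, add 1 → 011101101 = 237, so the value is -237.
(Equivalently: 275 - 2^9 = 275 - 512 = -237.)

-237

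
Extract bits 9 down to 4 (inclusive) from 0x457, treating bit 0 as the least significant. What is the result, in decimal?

5

v = 10001010111
Shift right by 4: 1000101
Mask low 6 bits: 000101 = 5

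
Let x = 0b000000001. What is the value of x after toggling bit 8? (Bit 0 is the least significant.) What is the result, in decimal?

x = 000000001
bit 8 is currently 0; toggle it via x ^ (1 << 8) = x ^ 256
→ 100000001 = 257

257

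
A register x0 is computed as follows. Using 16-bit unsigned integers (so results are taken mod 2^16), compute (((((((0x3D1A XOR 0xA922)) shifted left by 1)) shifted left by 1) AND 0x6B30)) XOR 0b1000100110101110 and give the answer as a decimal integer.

0x3D1A = 0011110100011010
0xA922 = 1010100100100010
→ XOR → 1001010000111000 = 37944
→ shifted left by 1 (mod 2^16) → 0010100001110000 = 10352
→ shifted left by 1 (mod 2^16) → 0101000011100000 = 20704
0x6B30 = 0110101100110000
→ AND → 0100000000100000 = 16416
0b1000100110101110 = 1000100110101110
→ XOR → 1100100110001110 = 51598

51598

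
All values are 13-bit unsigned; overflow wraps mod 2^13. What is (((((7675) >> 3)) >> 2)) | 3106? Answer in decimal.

7675 = 1110111111011
→ >> 3 → 0001110111111 = 959
→ >> 2 → 0000011101111 = 239
3106 = 0110000100010
→ | → 0110011101111 = 3311

3311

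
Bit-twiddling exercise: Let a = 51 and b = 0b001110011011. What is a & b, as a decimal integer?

19

51 = 0000110011
b = 1110011011
AND → 0000010011 = 19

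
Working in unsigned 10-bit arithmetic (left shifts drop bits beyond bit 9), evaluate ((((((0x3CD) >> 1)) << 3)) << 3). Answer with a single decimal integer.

0x3CD = 1111001101
→ >> 1 → 0111100110 = 486
→ << 3 (mod 2^10) → 1100110000 = 816
→ << 3 (mod 2^10) → 0110000000 = 384

384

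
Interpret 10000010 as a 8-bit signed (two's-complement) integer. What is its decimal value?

-126

pattern = 10000010 (MSB is 1 ⇒ negative)
Invert: 01111101, add 1 → 01111110 = 126, so the value is -126.
(Equivalently: 130 - 2^8 = 130 - 256 = -126.)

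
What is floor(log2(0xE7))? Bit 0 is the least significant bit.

7

0xE7 = 11100111
The topmost 1 is at position 7 (since 2^7 = 128 ≤ 231 < 256).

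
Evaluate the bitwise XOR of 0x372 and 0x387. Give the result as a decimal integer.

0x372 = 1101110010
0x387 = 1110000111
XOR → 0011110101 = 245

245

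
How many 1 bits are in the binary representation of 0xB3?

0xB3 = 10110011
Count the 1s: 1 + 1 + 1 + 1 + 1 = 5

5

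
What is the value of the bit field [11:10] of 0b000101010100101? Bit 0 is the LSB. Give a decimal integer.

v = 000101010100101
Shift right by 10: 00010
Mask low 2 bits: 10 = 2

2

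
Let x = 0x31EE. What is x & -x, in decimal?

2

x = 11000111101110 = 12782
-x (two's complement) = …00111000010010
AND   = 00000000000010 = 2
(x & -x isolates the lowest set bit of x.)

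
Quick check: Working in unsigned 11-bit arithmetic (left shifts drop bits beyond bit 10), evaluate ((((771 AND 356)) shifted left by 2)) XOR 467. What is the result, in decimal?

771 = 01100000011
356 = 00101100100
→ AND → 00100000000 = 256
→ shifted left by 2 (mod 2^11) → 10000000000 = 1024
467 = 00111010011
→ XOR → 10111010011 = 1491

1491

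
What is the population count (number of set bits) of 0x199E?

0x199E = 1100110011110
Count the 1s: 1 + 1 + 1 + 1 + 1 + 1 + 1 + 1 = 8

8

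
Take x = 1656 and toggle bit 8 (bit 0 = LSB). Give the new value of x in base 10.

1912

x = 011001111000
bit 8 is currently 0; toggle it via x ^ (1 << 8) = x ^ 256
→ 011101111000 = 1912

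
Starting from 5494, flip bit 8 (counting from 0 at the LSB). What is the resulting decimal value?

5238

x = 1010101110110
bit 8 is currently 1; toggle it via x ^ (1 << 8) = x ^ 256
→ 1010001110110 = 5238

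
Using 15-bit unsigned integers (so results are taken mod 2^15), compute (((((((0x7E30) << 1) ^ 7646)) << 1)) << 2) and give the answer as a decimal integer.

0x7E30 = 111111000110000
→ << 1 (mod 2^15) → 111110001100000 = 31840
7646 = 001110111011110
→ ^ → 110000110111110 = 25022
→ << 1 (mod 2^15) → 100001101111100 = 17276
→ << 2 (mod 2^15) → 000110111110000 = 3568

3568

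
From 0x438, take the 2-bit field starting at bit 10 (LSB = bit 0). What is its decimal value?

v = 00010000111000
Shift right by 10: 0001
Mask low 2 bits: 01 = 1

1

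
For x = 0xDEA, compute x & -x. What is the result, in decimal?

x = 110111101010 = 3562
-x (two's complement) = …001000010110
AND   = 000000000010 = 2
(x & -x isolates the lowest set bit of x.)

2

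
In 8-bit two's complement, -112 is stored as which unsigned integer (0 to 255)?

112 in 8 bits: 01110000
Invert: 10001111
Add 1:  10010000 = 144
(Check: 2^8 - 112 = 256 - 112 = 144.)

144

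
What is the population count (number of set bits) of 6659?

5

6659 = 1101000000011
Count the 1s: 1 + 1 + 1 + 1 + 1 = 5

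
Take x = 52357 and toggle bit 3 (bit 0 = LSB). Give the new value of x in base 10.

52365

x = 1100110010000101
bit 3 is currently 0; toggle it via x ^ (1 << 3) = x ^ 8
→ 1100110010001101 = 52365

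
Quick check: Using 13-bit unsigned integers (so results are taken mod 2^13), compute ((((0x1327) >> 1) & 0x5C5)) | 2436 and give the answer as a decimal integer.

2437

0x1327 = 1001100100111
→ >> 1 → 0100110010011 = 2451
0x5C5 = 0010111000101
→ & → 0000110000001 = 385
2436 = 0100110000100
→ | → 0100110000101 = 2437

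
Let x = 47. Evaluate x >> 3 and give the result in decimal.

5

47 = 101111
shift right by 3 → 000101 = 5
(equivalently, floor(47 / 8))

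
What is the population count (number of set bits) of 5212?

6

5212 = 1010001011100
Count the 1s: 1 + 1 + 1 + 1 + 1 + 1 = 6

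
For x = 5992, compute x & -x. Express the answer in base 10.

x = 1011101101000 = 5992
-x (two's complement) = …0100010011000
AND   = 0000000001000 = 8
(x & -x isolates the lowest set bit of x.)

8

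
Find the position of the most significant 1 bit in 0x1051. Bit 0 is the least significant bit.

12

0x1051 = 1000001010001
The topmost 1 is at position 12 (since 2^12 = 4096 ≤ 4177 < 8192).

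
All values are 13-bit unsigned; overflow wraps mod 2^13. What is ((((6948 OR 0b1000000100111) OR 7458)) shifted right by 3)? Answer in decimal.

996

6948 = 1101100100100
0b1000000100111 = 1000000100111
→ OR → 1101100100111 = 6951
7458 = 1110100100010
→ OR → 1111100100111 = 7975
→ shifted right by 3 → 0001111100100 = 996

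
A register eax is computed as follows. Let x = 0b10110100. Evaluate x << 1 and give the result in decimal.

x = 010110100
shift left by 1 → 101101000 = 360
(equivalently, 180 × 2^1 = 180 × 2)

360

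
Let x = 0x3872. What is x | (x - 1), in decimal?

x = 11100001110010 = 14450
x - 1 = 11100001110001
OR    = 11100001110011 = 14451
(x | (x - 1) sets all bits below the lowest set bit.)

14451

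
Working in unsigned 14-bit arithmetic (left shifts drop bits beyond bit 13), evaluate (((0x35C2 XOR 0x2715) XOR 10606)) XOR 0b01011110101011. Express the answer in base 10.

0x35C2 = 11010111000010
0x2715 = 10011100010101
→ XOR → 01001011010111 = 4823
10606 = 10100101101110
→ XOR → 11101110111001 = 15289
0b01011110101011 = 01011110101011
→ XOR → 10110000010010 = 11282

11282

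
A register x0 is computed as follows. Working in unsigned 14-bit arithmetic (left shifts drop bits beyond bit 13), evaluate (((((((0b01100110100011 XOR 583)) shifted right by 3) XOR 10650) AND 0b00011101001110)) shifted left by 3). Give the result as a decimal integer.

0b01100110100011 = 01100110100011
583 = 00001001000111
→ XOR → 01101111100100 = 7140
→ shifted right by 3 → 00001101111100 = 892
10650 = 10100110011010
→ XOR → 10101011100110 = 10982
0b00011101001110 = 00011101001110
→ AND → 00001001000110 = 582
→ shifted left by 3 (mod 2^14) → 01001000110000 = 4656

4656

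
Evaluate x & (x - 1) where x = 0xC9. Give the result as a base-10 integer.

200

x = 11001001 = 201
x - 1 = 11001000
AND   = 11001000 = 200
(x & (x - 1) clears the lowest set bit of x.)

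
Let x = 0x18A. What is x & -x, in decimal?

x = 110001010 = 394
-x (two's complement) = …001110110
AND   = 000000010 = 2
(x & -x isolates the lowest set bit of x.)

2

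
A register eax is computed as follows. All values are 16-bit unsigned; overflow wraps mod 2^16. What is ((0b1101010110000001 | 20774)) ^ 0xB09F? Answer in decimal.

25912

0b1101010110000001 = 1101010110000001
20774 = 0101000100100110
→ | → 1101010110100111 = 54695
0xB09F = 1011000010011111
→ ^ → 0110010100111000 = 25912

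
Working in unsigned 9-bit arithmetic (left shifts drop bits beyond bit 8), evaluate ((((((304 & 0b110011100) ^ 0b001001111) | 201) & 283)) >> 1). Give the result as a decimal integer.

304 = 100110000
0b110011100 = 110011100
→ & → 100010000 = 272
0b001001111 = 001001111
→ ^ → 101011111 = 351
201 = 011001001
→ | → 111011111 = 479
283 = 100011011
→ & → 100011011 = 283
→ >> 1 → 010001101 = 141

141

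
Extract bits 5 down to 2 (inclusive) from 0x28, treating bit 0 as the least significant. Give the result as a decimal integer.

v = 00000101000
Shift right by 2: 000001010
Mask low 4 bits: 1010 = 10

10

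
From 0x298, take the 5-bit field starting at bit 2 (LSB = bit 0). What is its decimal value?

v = 01010011000
Shift right by 2: 010100110
Mask low 5 bits: 00110 = 6

6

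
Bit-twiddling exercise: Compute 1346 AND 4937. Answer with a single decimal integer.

1346 = 0010101000010
4937 = 1001101001001
AND → 0000101000000 = 320

320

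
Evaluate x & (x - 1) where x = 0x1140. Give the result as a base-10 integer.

x = 1000101000000 = 4416
x - 1 = 1000100111111
AND   = 1000100000000 = 4352
(x & (x - 1) clears the lowest set bit of x.)

4352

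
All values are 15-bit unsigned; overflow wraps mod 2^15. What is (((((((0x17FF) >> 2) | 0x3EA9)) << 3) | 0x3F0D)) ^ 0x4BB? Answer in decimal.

31558

0x17FF = 001011111111111
→ >> 2 → 000010111111111 = 1535
0x3EA9 = 011111010101001
→ | → 011111111111111 = 16383
→ << 3 (mod 2^15) → 111111111111000 = 32760
0x3F0D = 011111100001101
→ | → 111111111111101 = 32765
0x4BB = 000010010111011
→ ^ → 111101101000110 = 31558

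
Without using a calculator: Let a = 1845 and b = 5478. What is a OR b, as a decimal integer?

6007

1845 = 0011100110101
5478 = 1010101100110
 OR → 1011101110111 = 6007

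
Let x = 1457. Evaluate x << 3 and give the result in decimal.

1457 = 00010110110001
shift left by 3 → 10110110001000 = 11656
(equivalently, 1457 × 2^3 = 1457 × 8)

11656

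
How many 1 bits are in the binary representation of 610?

4

610 = 1001100010
Count the 1s: 1 + 1 + 1 + 1 = 4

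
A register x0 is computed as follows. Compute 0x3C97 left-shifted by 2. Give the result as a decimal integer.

0x3C97 = 0011110010010111
shift left by 2 → 1111001001011100 = 62044
(equivalently, 15511 × 2^2 = 15511 × 4)

62044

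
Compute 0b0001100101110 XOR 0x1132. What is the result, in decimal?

4636

a = 0001100101110
0x1132 = 1000100110010
XOR → 1001000011100 = 4636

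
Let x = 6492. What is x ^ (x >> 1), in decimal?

x = 1100101011100 = 6492
x>>1 = 0110010101110
XOR  = 1010111110010 = 5618
(x ^ (x >> 1) gives the standard binary-reflected Gray code of x.)

5618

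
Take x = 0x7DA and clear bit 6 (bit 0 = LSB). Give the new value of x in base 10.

x = 11111011010
bit 6 is currently 1; clear it via x & ~(1 << 6) = x & ~64
→ 11110011010 = 1946

1946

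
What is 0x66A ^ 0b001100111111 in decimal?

1365

0x66A = 11001101010
b = 01100111111
XOR → 10101010101 = 1365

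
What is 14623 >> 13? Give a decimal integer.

14623 = 11100100011111
shift right by 13 → 00000000000001 = 1
(equivalently, floor(14623 / 8192))

1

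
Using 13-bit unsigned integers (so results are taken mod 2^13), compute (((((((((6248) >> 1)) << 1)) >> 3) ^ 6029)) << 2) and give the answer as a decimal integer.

6248 = 1100001101000
→ >> 1 → 0110000110100 = 3124
→ << 1 (mod 2^13) → 1100001101000 = 6248
→ >> 3 → 0001100001101 = 781
6029 = 1011110001101
→ ^ → 1010010000000 = 5248
→ << 2 (mod 2^13) → 1001000000000 = 4608

4608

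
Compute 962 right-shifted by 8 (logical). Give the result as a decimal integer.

3

962 = 1111000010
shift right by 8 → 0000000011 = 3
(equivalently, floor(962 / 256))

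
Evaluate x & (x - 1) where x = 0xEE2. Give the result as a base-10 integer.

3808

x = 111011100010 = 3810
x - 1 = 111011100001
AND   = 111011100000 = 3808
(x & (x - 1) clears the lowest set bit of x.)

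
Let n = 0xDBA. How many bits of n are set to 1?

8

0xDBA = 110110111010
Count the 1s: 1 + 1 + 1 + 1 + 1 + 1 + 1 + 1 = 8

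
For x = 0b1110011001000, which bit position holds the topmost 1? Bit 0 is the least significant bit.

12

0b1110011001000 = 1110011001000
The topmost 1 is at position 12 (since 2^12 = 4096 ≤ 7368 < 8192).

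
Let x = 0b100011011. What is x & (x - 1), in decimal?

x = 100011011 = 283
x - 1 = 100011010
AND   = 100011010 = 282
(x & (x - 1) clears the lowest set bit of x.)

282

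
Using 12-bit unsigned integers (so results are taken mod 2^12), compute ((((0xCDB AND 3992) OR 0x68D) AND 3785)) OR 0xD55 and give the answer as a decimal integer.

4061

0xCDB = 110011011011
3992 = 111110011000
→ AND → 110010011000 = 3224
0x68D = 011010001101
→ OR → 111010011101 = 3741
3785 = 111011001001
→ AND → 111010001001 = 3721
0xD55 = 110101010101
→ OR → 111111011101 = 4061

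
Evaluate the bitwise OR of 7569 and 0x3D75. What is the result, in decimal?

15861

7569 = 01110110010001
0x3D75 = 11110101110101
 OR → 11110111110101 = 15861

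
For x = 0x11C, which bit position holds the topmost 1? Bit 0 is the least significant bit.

8

0x11C = 100011100
The topmost 1 is at position 8 (since 2^8 = 256 ≤ 284 < 512).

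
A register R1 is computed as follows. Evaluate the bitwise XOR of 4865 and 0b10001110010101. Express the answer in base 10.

12436

4865 = 01001100000001
b = 10001110010101
XOR → 11000010010100 = 12436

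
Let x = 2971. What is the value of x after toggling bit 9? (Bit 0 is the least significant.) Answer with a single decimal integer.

x = 0101110011011
bit 9 is currently 1; toggle it via x ^ (1 << 9) = x ^ 512
→ 0100110011011 = 2459

2459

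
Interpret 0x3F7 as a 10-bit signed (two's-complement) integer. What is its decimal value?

pattern = 1111110111 (MSB is 1 ⇒ negative)
Invert: 0000001000, add 1 → 0000001001 = 9, so the value is -9.
(Equivalently: 1015 - 2^10 = 1015 - 1024 = -9.)

-9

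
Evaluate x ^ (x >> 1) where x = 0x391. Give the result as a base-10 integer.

x = 1110010001 = 913
x>>1 = 0111001000
XOR  = 1001011001 = 601
(x ^ (x >> 1) gives the standard binary-reflected Gray code of x.)

601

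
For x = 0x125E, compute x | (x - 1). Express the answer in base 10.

x = 1001001011110 = 4702
x - 1 = 1001001011101
OR    = 1001001011111 = 4703
(x | (x - 1) sets all bits below the lowest set bit.)

4703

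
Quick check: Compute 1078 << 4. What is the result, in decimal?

1078 = 000010000110110
shift left by 4 → 100001101100000 = 17248
(equivalently, 1078 × 2^4 = 1078 × 16)

17248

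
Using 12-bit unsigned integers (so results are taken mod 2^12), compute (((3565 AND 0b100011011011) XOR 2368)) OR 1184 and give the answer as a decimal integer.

1449

3565 = 110111101101
0b100011011011 = 100011011011
→ AND → 100011001001 = 2249
2368 = 100101000000
→ XOR → 000110001001 = 393
1184 = 010010100000
→ OR → 010110101001 = 1449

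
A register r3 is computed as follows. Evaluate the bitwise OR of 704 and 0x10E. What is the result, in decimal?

704 = 1011000000
0x10E = 0100001110
 OR → 1111001110 = 974

974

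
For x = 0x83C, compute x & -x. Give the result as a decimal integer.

4

x = 100000111100 = 2108
-x (two's complement) = …011111000100
AND   = 000000000100 = 4
(x & -x isolates the lowest set bit of x.)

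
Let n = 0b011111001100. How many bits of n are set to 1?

n = 11111001100
Count the 1s: 1 + 1 + 1 + 1 + 1 + 1 + 1 = 7

7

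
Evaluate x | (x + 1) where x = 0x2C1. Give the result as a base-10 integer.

707

x = 1011000001 = 705
x + 1 = 1011000010
OR    = 1011000011 = 707
(x | (x + 1) sets the lowest cleared bit.)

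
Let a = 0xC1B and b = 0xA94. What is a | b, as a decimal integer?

0xC1B = 110000011011
0xA94 = 101010010100
 OR → 111010011111 = 3743

3743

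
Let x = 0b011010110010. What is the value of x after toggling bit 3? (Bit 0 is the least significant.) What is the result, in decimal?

1722

x = 011010110010
bit 3 is currently 0; toggle it via x ^ (1 << 3) = x ^ 8
→ 011010111010 = 1722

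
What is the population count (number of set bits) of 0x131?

4

0x131 = 100110001
Count the 1s: 1 + 1 + 1 + 1 = 4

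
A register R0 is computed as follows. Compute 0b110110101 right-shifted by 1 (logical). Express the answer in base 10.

218

x = 110110101
shift right by 1 → 011011010 = 218
(equivalently, floor(437 / 2))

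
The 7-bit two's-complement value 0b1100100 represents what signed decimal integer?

pattern = 1100100 (MSB is 1 ⇒ negative)
Invert: 0011011, add 1 → 0011100 = 28, so the value is -28.
(Equivalently: 100 - 2^7 = 100 - 128 = -28.)

-28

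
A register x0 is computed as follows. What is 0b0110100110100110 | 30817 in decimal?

a = 110100110100110
30817 = 111100001100001
 OR → 111100111100111 = 31207

31207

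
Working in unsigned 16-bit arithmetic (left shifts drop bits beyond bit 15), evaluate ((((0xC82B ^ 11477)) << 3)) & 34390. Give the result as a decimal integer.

0xC82B = 1100100000101011
11477 = 0010110011010101
→ ^ → 1110010011111110 = 58622
→ << 3 (mod 2^16) → 0010011111110000 = 10224
34390 = 1000011001010110
→ & → 0000011001010000 = 1616

1616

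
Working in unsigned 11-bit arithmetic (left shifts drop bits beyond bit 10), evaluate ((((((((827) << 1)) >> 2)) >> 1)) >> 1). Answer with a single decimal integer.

103

827 = 01100111011
→ << 1 (mod 2^11) → 11001110110 = 1654
→ >> 2 → 00110011101 = 413
→ >> 1 → 00011001110 = 206
→ >> 1 → 00001100111 = 103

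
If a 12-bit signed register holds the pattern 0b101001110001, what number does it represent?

-1423

pattern = 101001110001 (MSB is 1 ⇒ negative)
Invert: 010110001110, add 1 → 010110001111 = 1423, so the value is -1423.
(Equivalently: 2673 - 2^12 = 2673 - 4096 = -1423.)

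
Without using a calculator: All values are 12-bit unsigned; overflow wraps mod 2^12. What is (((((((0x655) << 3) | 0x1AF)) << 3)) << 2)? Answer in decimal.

0x655 = 011001010101
→ << 3 (mod 2^12) → 001010101000 = 680
0x1AF = 000110101111
→ | → 001110101111 = 943
→ << 3 (mod 2^12) → 110101111000 = 3448
→ << 2 (mod 2^12) → 010111100000 = 1504

1504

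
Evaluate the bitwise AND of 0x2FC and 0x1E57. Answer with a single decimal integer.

596

0x2FC = 0001011111100
0x1E57 = 1111001010111
AND → 0001001010100 = 596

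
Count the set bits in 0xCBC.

0xCBC = 110010111100
Count the 1s: 1 + 1 + 1 + 1 + 1 + 1 + 1 = 7

7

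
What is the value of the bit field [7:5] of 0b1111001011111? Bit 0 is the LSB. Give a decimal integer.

2

v = 1111001011111
Shift right by 5: 11110010
Mask low 3 bits: 010 = 2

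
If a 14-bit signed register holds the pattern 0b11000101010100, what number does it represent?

-3756

pattern = 11000101010100 (MSB is 1 ⇒ negative)
Invert: 00111010101011, add 1 → 00111010101100 = 3756, so the value is -3756.
(Equivalently: 12628 - 2^14 = 12628 - 16384 = -3756.)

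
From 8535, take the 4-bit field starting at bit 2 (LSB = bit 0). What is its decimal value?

v = 10000101010111
Shift right by 2: 100001010101
Mask low 4 bits: 0101 = 5

5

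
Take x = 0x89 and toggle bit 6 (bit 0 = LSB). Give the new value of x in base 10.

201

x = 010001001
bit 6 is currently 0; toggle it via x ^ (1 << 6) = x ^ 64
→ 011001001 = 201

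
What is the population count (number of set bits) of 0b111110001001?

7

n = 111110001001
Count the 1s: 1 + 1 + 1 + 1 + 1 + 1 + 1 = 7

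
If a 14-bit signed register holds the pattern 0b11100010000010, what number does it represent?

pattern = 11100010000010 (MSB is 1 ⇒ negative)
Invert: 00011101111101, add 1 → 00011101111110 = 1918, so the value is -1918.
(Equivalently: 14466 - 2^14 = 14466 - 16384 = -1918.)

-1918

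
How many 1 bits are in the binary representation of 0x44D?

5

0x44D = 10001001101
Count the 1s: 1 + 1 + 1 + 1 + 1 = 5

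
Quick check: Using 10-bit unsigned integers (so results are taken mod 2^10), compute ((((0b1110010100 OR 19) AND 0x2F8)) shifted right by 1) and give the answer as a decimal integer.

328

0b1110010100 = 1110010100
19 = 0000010011
→ OR → 1110010111 = 919
0x2F8 = 1011111000
→ AND → 1010010000 = 656
→ shifted right by 1 → 0101001000 = 328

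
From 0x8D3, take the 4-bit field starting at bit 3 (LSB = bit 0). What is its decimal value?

v = 100011010011
Shift right by 3: 100011010
Mask low 4 bits: 1010 = 10

10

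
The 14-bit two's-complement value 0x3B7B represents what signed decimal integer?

pattern = 11101101111011 (MSB is 1 ⇒ negative)
Invert: 00010010000100, add 1 → 00010010000101 = 1157, so the value is -1157.
(Equivalently: 15227 - 2^14 = 15227 - 16384 = -1157.)

-1157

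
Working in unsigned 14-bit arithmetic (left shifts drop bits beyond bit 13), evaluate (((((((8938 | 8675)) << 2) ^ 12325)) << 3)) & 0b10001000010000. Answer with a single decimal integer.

8192

8938 = 10001011101010
8675 = 10000111100011
→ | → 10001111101011 = 9195
→ << 2 (mod 2^14) → 00111110101100 = 4012
12325 = 11000000100101
→ ^ → 11111110001001 = 16265
→ << 3 (mod 2^14) → 11110001001000 = 15432
0b10001000010000 = 10001000010000
→ & → 10000000000000 = 8192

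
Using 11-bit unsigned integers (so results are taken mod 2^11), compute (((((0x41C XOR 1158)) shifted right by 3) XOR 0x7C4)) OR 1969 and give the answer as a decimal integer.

2039

0x41C = 10000011100
1158 = 10010000110
→ XOR → 00010011010 = 154
→ shifted right by 3 → 00000010011 = 19
0x7C4 = 11111000100
→ XOR → 11111010111 = 2007
1969 = 11110110001
→ OR → 11111110111 = 2039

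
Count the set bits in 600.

600 = 1001011000
Count the 1s: 1 + 1 + 1 + 1 = 4

4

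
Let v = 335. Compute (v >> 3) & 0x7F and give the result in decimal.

41

v = 0101001111
Shift right by 3: 0101001
Mask low 7 bits: 0101001 = 41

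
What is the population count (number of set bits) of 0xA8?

3

0xA8 = 10101000
Count the 1s: 1 + 1 + 1 = 3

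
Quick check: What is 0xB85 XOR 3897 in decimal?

1212

0xB85 = 101110000101
3897 = 111100111001
XOR → 010010111100 = 1212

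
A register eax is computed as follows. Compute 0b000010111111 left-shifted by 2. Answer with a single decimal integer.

x = 0010111111
shift left by 2 → 1011111100 = 764
(equivalently, 191 × 2^2 = 191 × 4)

764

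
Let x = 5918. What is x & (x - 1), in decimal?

x = 1011100011110 = 5918
x - 1 = 1011100011101
AND   = 1011100011100 = 5916
(x & (x - 1) clears the lowest set bit of x.)

5916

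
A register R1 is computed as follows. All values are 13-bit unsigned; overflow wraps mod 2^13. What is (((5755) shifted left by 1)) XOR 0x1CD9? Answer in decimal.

4143

5755 = 1011001111011
→ shifted left by 1 (mod 2^13) → 0110011110110 = 3318
0x1CD9 = 1110011011001
→ XOR → 1000000101111 = 4143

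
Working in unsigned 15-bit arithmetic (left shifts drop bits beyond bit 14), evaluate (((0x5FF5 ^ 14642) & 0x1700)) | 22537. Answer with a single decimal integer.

0x5FF5 = 101111111110101
14642 = 011100100110010
→ ^ → 110011011000111 = 26311
0x1700 = 001011100000000
→ & → 000011000000000 = 1536
22537 = 101100000001001
→ | → 101111000001001 = 24073

24073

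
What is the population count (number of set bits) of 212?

4

212 = 11010100
Count the 1s: 1 + 1 + 1 + 1 = 4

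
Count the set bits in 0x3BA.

7

0x3BA = 1110111010
Count the 1s: 1 + 1 + 1 + 1 + 1 + 1 + 1 = 7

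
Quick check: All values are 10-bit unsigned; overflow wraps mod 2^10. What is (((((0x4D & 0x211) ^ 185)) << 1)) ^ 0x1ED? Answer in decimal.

157

0x4D = 0001001101
0x211 = 1000010001
→ & → 0000000001 = 1
185 = 0010111001
→ ^ → 0010111000 = 184
→ << 1 (mod 2^10) → 0101110000 = 368
0x1ED = 0111101101
→ ^ → 0010011101 = 157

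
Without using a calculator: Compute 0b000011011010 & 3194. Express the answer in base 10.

a = 000011011010
3194 = 110001111010
AND → 000001011010 = 90

90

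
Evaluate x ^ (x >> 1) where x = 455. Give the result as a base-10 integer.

292

x = 111000111 = 455
x>>1 = 011100011
XOR  = 100100100 = 292
(x ^ (x >> 1) gives the standard binary-reflected Gray code of x.)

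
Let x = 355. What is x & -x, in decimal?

x = 101100011 = 355
-x (two's complement) = …010011101
AND   = 000000001 = 1
(x & -x isolates the lowest set bit of x.)

1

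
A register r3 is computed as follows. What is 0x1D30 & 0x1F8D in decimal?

0x1D30 = 1110100110000
0x1F8D = 1111110001101
AND → 1110100000000 = 7424

7424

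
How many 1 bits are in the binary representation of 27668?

27668 = 110110000010100
Count the 1s: 1 + 1 + 1 + 1 + 1 + 1 = 6

6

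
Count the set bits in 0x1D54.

7

0x1D54 = 1110101010100
Count the 1s: 1 + 1 + 1 + 1 + 1 + 1 + 1 = 7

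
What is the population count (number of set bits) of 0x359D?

0x359D = 11010110011101
Count the 1s: 1 + 1 + 1 + 1 + 1 + 1 + 1 + 1 + 1 = 9

9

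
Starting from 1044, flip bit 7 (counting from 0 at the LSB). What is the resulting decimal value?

1172

x = 10000010100
bit 7 is currently 0; toggle it via x ^ (1 << 7) = x ^ 128
→ 10010010100 = 1172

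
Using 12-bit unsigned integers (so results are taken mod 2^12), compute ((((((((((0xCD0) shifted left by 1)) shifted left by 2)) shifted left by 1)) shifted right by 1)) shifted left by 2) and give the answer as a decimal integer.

2560

0xCD0 = 110011010000
→ shifted left by 1 (mod 2^12) → 100110100000 = 2464
→ shifted left by 2 (mod 2^12) → 011010000000 = 1664
→ shifted left by 1 (mod 2^12) → 110100000000 = 3328
→ shifted right by 1 → 011010000000 = 1664
→ shifted left by 2 (mod 2^12) → 101000000000 = 2560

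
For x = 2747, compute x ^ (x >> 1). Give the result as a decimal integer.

x = 101010111011 = 2747
x>>1 = 010101011101
XOR  = 111111100110 = 4070
(x ^ (x >> 1) gives the standard binary-reflected Gray code of x.)

4070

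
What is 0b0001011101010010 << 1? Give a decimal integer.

x = 01011101010010
shift left by 1 → 10111010100100 = 11940
(equivalently, 5970 × 2^1 = 5970 × 2)

11940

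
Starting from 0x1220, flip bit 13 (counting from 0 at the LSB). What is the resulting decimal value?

x = 001001000100000
bit 13 is currently 0; toggle it via x ^ (1 << 13) = x ^ 8192
→ 011001000100000 = 12832

12832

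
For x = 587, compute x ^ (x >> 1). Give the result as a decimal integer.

x = 1001001011 = 587
x>>1 = 0100100101
XOR  = 1101101110 = 878
(x ^ (x >> 1) gives the standard binary-reflected Gray code of x.)

878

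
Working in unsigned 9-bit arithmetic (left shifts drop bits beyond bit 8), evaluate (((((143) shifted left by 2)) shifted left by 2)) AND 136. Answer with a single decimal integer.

143 = 010001111
→ shifted left by 2 (mod 2^9) → 000111100 = 60
→ shifted left by 2 (mod 2^9) → 011110000 = 240
136 = 010001000
→ AND → 010000000 = 128

128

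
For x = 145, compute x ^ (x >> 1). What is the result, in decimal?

x = 10010001 = 145
x>>1 = 01001000
XOR  = 11011001 = 217
(x ^ (x >> 1) gives the standard binary-reflected Gray code of x.)

217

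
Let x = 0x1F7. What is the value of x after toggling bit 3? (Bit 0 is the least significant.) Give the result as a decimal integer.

x = 00111110111
bit 3 is currently 0; toggle it via x ^ (1 << 3) = x ^ 8
→ 00111111111 = 511

511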